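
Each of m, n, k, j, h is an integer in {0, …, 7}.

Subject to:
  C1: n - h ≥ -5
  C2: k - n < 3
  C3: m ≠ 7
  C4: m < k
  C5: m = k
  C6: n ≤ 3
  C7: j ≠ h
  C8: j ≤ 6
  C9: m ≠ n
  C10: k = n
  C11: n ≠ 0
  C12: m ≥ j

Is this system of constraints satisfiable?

Unsatisfiable

From constraints 5 and 10, m = k = n, so m = n. But constraint 9 says m ≠ n. Contradiction.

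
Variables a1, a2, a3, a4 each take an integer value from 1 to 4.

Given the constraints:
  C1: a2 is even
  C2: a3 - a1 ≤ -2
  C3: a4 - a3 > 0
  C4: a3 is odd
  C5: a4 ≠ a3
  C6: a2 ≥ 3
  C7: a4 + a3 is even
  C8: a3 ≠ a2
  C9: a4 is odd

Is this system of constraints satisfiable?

Setting (a1, a2, a3, a4) = (3, 4, 1, 3) satisfies everything: constraint 1: a2 = 4 is even; constraint 2: a3 - a1 = -2; constraint 3: a4 - a3 = 2, and the others follow.

Satisfiable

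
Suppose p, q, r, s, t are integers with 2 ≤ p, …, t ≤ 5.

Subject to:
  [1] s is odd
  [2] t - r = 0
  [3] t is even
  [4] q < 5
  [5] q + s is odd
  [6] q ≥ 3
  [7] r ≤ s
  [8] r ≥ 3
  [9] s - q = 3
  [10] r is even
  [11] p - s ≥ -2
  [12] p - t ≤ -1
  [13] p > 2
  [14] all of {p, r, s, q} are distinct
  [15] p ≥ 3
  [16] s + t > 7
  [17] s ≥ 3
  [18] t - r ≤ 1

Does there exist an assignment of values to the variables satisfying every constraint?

Constraints 6, 8, 15, and 17 confine each of p, r, s, q to the 3 values {3, …, 5} (the domain already gives each ≤ 5).
Constraint 14 requires all 4 of them to be distinct, but only 3 values are available — impossible by the pigeonhole principle.

Unsatisfiable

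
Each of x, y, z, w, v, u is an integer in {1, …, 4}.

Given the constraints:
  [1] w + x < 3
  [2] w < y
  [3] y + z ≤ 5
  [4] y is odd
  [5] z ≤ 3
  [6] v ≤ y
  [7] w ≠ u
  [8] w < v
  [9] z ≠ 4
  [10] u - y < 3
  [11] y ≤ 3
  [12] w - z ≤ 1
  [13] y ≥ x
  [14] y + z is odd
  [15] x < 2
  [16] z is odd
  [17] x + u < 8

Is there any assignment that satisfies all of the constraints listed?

Constraint 4 makes y odd and constraint 16 makes z odd, so y + z must be even. Constraint 14 says y + z is odd — contradiction.

Unsatisfiable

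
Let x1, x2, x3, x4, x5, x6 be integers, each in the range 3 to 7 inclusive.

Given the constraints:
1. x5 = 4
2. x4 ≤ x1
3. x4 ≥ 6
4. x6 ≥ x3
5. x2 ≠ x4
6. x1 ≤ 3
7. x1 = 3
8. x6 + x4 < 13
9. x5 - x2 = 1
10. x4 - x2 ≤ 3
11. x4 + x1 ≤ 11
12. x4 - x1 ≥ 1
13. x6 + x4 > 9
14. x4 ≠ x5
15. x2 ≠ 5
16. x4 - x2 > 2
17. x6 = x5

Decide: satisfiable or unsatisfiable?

Unsatisfiable

From constraints 2 and 3: x1 ≥ x4 and x4 ≥ 6, so x1 ≥ 6. From constraint 6: x1 ≤ 3. But 3 < 6, so no value of x1 works.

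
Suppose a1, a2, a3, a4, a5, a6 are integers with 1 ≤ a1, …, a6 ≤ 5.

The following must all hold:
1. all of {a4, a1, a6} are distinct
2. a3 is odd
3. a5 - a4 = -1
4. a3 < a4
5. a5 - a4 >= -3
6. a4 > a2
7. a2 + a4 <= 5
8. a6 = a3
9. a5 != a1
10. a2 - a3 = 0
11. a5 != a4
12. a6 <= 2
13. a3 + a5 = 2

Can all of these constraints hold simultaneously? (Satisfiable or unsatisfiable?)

The assignment a1 = 5, a2 = 1, a3 = 1, a4 = 2, a5 = 1, a6 = 1 works:
  constraint 3 holds since a5 - a4 = -1.
  constraint 5 holds since a5 - a4 = -1.
  constraint 7 holds since a2 + a4 = 3.
The rest check out directly.

Satisfiable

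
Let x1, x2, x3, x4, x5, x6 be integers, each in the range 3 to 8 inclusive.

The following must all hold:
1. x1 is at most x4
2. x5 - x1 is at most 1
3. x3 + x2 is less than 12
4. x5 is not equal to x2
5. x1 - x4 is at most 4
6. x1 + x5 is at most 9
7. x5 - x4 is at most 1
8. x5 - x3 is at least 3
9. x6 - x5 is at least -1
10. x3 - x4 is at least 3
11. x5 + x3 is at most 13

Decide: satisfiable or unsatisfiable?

Constraints 2, 5, 8, and 10 give x4 − x1 ≥ -4, x1 − x5 ≥ -1, x5 − x3 ≥ 3, x3 − x4 ≥ 3.
Adding all 4 inequalities: the left sides telescope to 0, and the right sides sum to (-4) + (-1) + 3 + 3 = 1. So 0 ≥ 1, which is false.

Unsatisfiable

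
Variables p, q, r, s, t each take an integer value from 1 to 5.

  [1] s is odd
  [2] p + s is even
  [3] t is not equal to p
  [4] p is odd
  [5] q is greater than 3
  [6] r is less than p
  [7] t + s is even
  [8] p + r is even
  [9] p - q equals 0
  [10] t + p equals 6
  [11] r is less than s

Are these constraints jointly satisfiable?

Take p = 5, q = 5, r = 1, s = 5, t = 1. Then constraint 1: s = 5 is odd; constraint 9: p - q = 0; constraint 10: t + p = 6, and every other listed constraint is also met.

Satisfiable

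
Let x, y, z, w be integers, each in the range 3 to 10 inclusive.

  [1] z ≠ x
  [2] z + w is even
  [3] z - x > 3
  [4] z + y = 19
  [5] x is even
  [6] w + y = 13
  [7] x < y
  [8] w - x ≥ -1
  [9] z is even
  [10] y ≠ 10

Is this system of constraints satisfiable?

The assignment x = 4, y = 9, z = 10, w = 4 works:
  constraint 3 holds since z - x = 6.
  constraint 4 holds since z + y = 19.
  constraint 6 holds since w + y = 13.
The rest check out directly.

Satisfiable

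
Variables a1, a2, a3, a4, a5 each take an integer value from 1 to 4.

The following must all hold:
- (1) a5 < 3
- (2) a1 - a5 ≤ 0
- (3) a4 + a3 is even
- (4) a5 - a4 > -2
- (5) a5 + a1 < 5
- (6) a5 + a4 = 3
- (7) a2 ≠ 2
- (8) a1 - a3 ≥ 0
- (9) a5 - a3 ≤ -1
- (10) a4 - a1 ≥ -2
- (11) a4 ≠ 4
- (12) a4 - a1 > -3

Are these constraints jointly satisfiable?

Unsatisfiable

Constraints 2, 8, and 9 give a3 − a5 ≥ 1, a5 − a1 ≥ 0, a1 − a3 ≥ 0.
Adding all 3 inequalities: the left sides telescope to 0, and the right sides sum to 1 + 0 + 0 = 1. So 0 ≥ 1, which is false.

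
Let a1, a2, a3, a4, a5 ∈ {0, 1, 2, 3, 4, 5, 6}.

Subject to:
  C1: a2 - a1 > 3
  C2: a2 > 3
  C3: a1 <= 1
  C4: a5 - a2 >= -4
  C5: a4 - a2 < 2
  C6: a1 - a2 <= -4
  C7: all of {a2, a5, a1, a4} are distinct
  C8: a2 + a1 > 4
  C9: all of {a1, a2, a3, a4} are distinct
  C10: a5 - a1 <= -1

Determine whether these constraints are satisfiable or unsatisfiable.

Unsatisfiable

Constraints 4, 6, and 10 give a5 − a2 ≥ -4, a2 − a1 ≥ 4, a1 − a5 ≥ 1.
Adding all 3 inequalities: the left sides telescope to 0, and the right sides sum to (-4) + 4 + 1 = 1. So 0 ≥ 1, which is false.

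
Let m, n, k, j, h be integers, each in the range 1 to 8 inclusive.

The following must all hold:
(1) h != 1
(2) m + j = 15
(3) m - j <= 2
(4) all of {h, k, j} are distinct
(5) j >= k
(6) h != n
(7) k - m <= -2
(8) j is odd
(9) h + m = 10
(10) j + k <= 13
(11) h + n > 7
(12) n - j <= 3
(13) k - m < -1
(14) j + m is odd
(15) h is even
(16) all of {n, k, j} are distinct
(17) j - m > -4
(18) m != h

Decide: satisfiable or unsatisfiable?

The assignment m = 8, n = 8, k = 5, j = 7, h = 2 works:
  constraint 2 holds since m + j = 15.
  constraint 3 holds since m - j = 1.
The rest check out directly.

Satisfiable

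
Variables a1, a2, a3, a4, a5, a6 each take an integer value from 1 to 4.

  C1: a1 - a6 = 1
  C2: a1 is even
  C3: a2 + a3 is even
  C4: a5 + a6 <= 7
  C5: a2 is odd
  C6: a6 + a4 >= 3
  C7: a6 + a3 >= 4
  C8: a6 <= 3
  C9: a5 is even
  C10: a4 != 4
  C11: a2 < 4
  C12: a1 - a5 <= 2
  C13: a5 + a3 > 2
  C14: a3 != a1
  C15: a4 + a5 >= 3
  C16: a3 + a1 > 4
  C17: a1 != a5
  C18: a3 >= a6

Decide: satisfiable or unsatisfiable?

Satisfiable

Try a1 = 4, a2 = 1, a3 = 3, a4 = 2, a5 = 2, a6 = 3.
Check constraint 1: a1 - a6 = 1; constraint 4: a5 + a6 = 5. The remaining constraints are straightforward to verify.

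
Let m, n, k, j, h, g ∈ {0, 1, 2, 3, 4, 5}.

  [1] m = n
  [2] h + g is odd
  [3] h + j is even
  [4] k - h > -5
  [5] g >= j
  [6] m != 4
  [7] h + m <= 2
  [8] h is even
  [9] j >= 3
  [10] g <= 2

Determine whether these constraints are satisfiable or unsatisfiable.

Unsatisfiable

From constraints 5 and 9: g ≥ j and j ≥ 3, so g ≥ 3. From constraint 10: g ≤ 2. But 2 < 3, so no value of g works.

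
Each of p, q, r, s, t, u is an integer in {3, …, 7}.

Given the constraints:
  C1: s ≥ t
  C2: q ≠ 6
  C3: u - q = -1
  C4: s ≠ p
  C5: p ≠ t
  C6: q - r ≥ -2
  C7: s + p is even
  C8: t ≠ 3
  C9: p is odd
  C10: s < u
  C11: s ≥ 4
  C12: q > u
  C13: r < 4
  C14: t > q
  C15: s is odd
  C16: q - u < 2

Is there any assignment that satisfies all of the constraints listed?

Unsatisfiable

Constraints 1, 10, 12, and 14 give q < t, t ≤ s, s < u, u < q. Chaining: q < t ≤ s < u < q, which forces q < q — impossible.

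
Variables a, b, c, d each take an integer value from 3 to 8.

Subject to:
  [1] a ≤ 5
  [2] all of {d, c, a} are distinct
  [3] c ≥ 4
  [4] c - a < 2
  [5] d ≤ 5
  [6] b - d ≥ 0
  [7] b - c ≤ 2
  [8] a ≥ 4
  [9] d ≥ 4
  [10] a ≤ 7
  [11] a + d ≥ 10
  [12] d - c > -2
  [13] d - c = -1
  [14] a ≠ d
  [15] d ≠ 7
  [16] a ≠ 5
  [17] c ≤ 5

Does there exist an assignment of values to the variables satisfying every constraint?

Unsatisfiable

Constraints 1, 3, 5, 8, 9, and 17 confine each of d, c, a to the 2 values {4, 5}.
Constraint 2 requires all 3 of them to be distinct, but only 2 values are available — impossible by the pigeonhole principle.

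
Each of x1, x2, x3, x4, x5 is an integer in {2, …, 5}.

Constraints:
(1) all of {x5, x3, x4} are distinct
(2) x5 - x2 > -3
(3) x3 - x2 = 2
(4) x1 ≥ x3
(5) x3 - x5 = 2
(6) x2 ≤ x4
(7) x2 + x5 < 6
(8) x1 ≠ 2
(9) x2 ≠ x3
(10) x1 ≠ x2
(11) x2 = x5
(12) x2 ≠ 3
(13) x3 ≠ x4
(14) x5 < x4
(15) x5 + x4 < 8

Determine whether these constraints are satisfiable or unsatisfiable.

Take x1 = 4, x2 = 2, x3 = 4, x4 = 5, x5 = 2. Then constraint 2: x5 - x2 = 0; constraint 3: x3 - x2 = 2; constraint 5: x3 - x5 = 2, and every other listed constraint is also met.

Satisfiable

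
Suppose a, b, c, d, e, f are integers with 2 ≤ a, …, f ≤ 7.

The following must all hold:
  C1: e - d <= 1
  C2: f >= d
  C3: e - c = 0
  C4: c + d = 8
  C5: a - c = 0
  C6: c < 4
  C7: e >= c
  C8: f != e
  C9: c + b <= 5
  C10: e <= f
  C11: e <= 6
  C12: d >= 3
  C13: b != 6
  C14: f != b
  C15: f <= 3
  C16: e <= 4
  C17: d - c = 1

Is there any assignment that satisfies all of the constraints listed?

Unsatisfiable

From constraints 7 and 16: c ≤ e ≤ 4. From constraints 2 and 15: d ≤ f ≤ 3. Hence c + d ≤ 7. But constraint 4 requires c + d = 8, and 8 > 7. Contradiction.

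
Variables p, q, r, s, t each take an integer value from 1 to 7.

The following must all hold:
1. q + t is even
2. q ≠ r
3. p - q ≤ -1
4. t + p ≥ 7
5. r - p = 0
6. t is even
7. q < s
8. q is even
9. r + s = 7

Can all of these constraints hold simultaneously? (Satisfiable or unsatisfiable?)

Setting (p, q, r, s, t) = (2, 4, 2, 5, 6) satisfies everything: constraint 3: p - q = -2; constraint 4: t + p = 8, and the others follow.

Satisfiable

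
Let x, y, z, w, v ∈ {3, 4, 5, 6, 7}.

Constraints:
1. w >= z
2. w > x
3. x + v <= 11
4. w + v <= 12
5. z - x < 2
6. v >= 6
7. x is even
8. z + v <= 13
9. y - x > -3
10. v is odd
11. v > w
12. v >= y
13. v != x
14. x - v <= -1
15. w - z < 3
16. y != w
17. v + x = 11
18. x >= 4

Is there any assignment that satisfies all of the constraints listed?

Satisfiable

Take x = 4, y = 4, z = 5, w = 5, v = 7. Then constraint 3: x + v = 11; constraint 4: w + v = 12; constraint 5: z - x = 1, and every other listed constraint is also met.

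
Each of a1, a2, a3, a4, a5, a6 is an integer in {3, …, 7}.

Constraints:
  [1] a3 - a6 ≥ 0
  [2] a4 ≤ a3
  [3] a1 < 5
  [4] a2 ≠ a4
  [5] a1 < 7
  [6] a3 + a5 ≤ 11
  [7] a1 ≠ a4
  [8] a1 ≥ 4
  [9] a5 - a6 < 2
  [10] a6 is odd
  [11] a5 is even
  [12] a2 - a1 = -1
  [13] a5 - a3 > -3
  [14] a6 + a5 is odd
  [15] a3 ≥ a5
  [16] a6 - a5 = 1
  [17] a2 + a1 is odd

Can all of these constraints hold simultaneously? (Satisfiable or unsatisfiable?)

Satisfiable

The assignment a1 = 4, a2 = 3, a3 = 6, a4 = 5, a5 = 4, a6 = 5 works:
  constraint 1 holds since a3 - a6 = 1.
  constraint 6 holds since a3 + a5 = 10.
  constraint 9 holds since a5 - a6 = -1.
The rest check out directly.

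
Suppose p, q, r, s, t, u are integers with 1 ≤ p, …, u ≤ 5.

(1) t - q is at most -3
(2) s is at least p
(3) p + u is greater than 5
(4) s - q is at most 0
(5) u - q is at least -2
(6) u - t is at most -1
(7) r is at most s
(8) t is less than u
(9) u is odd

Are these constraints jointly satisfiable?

Constraints 1, 5, and 6 give u − q ≥ -2, q − t ≥ 3, t − u ≥ 1.
Adding all 3 inequalities: the left sides telescope to 0, and the right sides sum to (-2) + 3 + 1 = 2. So 0 ≥ 2, which is false.

Unsatisfiable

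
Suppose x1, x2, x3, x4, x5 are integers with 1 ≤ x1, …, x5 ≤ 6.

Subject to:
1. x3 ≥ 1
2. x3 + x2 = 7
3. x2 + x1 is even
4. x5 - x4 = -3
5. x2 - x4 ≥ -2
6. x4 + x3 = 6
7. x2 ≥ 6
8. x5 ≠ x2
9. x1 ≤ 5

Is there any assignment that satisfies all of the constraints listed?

Satisfiable

Setting (x1, x2, x3, x4, x5) = (4, 6, 1, 5, 2) satisfies everything: constraint 2: x3 + x2 = 7; constraint 4: x5 - x4 = -3, and the others follow.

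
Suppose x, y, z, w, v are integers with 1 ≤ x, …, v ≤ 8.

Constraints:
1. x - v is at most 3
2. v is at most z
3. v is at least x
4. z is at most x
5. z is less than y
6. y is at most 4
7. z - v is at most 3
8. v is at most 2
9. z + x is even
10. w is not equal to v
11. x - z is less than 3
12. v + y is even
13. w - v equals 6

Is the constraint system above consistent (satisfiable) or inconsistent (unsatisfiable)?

Setting (x, y, z, w, v) = (2, 4, 2, 8, 2) satisfies everything: constraint 1: x - v = 0; constraint 7: z - v = 0, and the others follow.

Satisfiable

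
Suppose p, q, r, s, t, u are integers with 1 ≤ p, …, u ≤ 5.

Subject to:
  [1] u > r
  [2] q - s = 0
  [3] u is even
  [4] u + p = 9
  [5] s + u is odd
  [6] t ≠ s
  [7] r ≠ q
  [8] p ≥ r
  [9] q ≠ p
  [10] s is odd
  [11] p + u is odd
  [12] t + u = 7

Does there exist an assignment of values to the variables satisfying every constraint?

Satisfiable

Setting (p, q, r, s, t, u) = (5, 1, 3, 1, 3, 4) satisfies everything: constraint 2: q - s = 0; constraint 4: u + p = 9; constraint 12: t + u = 7, and the others follow.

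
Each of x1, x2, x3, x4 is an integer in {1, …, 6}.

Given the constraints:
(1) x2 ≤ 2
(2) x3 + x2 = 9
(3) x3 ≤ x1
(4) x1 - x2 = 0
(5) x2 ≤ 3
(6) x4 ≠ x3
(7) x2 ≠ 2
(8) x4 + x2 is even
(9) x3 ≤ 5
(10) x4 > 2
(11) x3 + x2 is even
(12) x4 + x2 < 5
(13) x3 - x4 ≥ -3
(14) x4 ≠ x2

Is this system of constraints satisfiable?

From constraint 9: x3 ≤ 5. From constraint 5: x2 ≤ 3. Hence x3 + x2 ≤ 8. But constraint 2 requires x3 + x2 = 9, and 9 > 8. Contradiction.

Unsatisfiable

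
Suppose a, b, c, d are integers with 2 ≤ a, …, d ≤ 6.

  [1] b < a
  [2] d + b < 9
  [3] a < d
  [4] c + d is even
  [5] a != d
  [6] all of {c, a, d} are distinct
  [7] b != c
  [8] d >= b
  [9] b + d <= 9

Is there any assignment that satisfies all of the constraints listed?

Take a = 5, b = 2, c = 4, d = 6. Then constraint 2: d + b = 8; constraint 6: values 4, 5, 6 are distinct; constraint 9: b + d = 8, and every other listed constraint is also met.

Satisfiable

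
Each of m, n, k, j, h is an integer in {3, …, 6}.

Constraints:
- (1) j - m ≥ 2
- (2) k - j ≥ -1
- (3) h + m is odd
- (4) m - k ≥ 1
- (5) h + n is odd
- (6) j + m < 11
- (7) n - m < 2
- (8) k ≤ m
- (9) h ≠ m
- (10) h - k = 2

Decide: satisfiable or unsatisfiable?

Unsatisfiable

Constraints 1, 2, and 4 give k − j ≥ -1, j − m ≥ 2, m − k ≥ 1.
Adding all 3 inequalities: the left sides telescope to 0, and the right sides sum to (-1) + 2 + 1 = 2. So 0 ≥ 2, which is false.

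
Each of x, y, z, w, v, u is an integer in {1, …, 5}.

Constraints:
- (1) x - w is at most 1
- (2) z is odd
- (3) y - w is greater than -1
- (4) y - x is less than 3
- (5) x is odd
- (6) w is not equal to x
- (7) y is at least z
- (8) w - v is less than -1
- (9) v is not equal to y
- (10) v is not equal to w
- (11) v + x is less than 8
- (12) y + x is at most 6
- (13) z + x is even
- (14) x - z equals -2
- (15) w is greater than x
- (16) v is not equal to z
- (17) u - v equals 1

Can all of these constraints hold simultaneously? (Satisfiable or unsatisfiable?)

Satisfiable

The assignment x = 1, y = 3, z = 3, w = 2, v = 4, u = 5 works:
  constraint 1 holds since x - w = -1.
  constraint 3 holds since y - w = 1.
The rest check out directly.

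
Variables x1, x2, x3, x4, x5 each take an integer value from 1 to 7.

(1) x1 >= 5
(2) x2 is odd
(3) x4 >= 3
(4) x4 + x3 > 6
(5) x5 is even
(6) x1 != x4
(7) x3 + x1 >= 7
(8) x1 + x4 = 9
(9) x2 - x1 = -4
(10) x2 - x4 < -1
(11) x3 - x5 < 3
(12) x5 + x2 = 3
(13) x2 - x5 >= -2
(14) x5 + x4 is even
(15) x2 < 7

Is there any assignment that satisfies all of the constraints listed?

Satisfiable

Try x1 = 5, x2 = 1, x3 = 3, x4 = 4, x5 = 2.
Check constraint 4: x4 + x3 = 7; constraint 7: x3 + x1 = 8. The remaining constraints are straightforward to verify.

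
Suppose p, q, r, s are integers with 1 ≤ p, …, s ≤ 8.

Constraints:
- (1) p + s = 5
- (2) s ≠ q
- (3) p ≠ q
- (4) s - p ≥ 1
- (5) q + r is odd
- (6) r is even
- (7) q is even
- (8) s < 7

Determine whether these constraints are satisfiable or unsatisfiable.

Constraint 7 makes q even and constraint 6 makes r even, so q + r must be even. Constraint 5 says q + r is odd — contradiction.

Unsatisfiable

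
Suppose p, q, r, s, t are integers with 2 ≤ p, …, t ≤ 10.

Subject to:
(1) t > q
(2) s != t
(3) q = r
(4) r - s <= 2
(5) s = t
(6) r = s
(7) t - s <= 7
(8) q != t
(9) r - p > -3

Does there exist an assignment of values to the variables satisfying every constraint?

Unsatisfiable

From constraints 3, 5, and 6, q = r = s = t, so q = t. But constraint 8 says q ≠ t. Contradiction.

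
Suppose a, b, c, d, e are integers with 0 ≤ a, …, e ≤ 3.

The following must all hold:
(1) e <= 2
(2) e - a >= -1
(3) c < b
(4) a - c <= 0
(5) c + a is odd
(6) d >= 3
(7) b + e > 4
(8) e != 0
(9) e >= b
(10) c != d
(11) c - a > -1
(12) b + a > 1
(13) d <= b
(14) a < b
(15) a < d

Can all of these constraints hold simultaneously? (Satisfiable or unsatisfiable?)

From constraints 6 and 13: b ≥ d and d ≥ 3, so b ≥ 3. From constraints 1 and 9: b ≤ e and e ≤ 2, so b ≤ 2. But 2 < 3, so no value of b works.

Unsatisfiable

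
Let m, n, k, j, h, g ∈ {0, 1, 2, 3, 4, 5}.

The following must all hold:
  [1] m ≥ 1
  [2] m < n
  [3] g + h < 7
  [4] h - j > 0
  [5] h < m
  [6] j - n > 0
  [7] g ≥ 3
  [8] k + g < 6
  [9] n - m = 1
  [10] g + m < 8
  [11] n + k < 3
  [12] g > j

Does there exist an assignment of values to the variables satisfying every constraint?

Unsatisfiable

Constraints 2, 4, 5, and 6 give j < h, h < m, m < n, n < j. Chaining: j < h < m < n < j, which forces j < j — impossible.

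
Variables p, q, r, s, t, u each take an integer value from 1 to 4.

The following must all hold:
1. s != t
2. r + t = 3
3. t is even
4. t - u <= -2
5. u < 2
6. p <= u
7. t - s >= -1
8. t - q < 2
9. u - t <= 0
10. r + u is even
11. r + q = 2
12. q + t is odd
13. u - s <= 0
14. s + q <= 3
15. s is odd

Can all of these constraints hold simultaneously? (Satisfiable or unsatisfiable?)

Unsatisfiable

Constraints 4, 7, and 13 give u − t ≥ 2, t − s ≥ -1, s − u ≥ 0.
Adding all 3 inequalities: the left sides telescope to 0, and the right sides sum to 2 + (-1) + 0 = 1. So 0 ≥ 1, which is false.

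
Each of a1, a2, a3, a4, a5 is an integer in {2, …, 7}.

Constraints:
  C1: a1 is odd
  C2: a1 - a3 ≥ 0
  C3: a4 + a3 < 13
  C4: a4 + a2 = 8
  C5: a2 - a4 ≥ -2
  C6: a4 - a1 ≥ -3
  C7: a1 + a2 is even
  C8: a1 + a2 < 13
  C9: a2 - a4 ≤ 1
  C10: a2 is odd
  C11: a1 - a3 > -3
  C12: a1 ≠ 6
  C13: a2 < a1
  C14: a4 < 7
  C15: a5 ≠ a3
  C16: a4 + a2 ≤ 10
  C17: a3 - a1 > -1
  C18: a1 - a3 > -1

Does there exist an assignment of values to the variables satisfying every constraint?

One satisfying assignment is a1 = 7, a2 = 3, a3 = 7, a4 = 5, a5 = 6.
For the less obvious constraints — constraint 2: a1 - a3 = 0; constraint 3: a4 + a3 = 12 — and the others hold by inspection.

Satisfiable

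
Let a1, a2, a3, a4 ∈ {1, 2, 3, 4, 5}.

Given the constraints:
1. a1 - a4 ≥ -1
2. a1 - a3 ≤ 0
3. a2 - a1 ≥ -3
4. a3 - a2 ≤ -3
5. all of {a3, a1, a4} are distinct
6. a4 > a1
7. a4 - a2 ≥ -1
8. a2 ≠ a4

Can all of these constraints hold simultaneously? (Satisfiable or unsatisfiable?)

Constraints 1, 2, 4, and 7 give a2 − a3 ≥ 3, a3 − a1 ≥ 0, a1 − a4 ≥ -1, a4 − a2 ≥ -1.
Adding all 4 inequalities: the left sides telescope to 0, and the right sides sum to 3 + 0 + (-1) + (-1) = 1. So 0 ≥ 1, which is false.

Unsatisfiable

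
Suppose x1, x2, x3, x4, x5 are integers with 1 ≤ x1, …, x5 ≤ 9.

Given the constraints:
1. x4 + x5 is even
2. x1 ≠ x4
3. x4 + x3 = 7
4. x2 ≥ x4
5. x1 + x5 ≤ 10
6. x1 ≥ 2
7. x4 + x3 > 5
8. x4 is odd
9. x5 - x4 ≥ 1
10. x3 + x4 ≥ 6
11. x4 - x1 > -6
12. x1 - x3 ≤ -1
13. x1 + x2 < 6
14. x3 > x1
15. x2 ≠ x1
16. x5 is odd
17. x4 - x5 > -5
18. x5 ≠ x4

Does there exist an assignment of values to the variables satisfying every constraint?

Satisfiable

The assignment x1 = 4, x2 = 1, x3 = 6, x4 = 1, x5 = 3 works:
  constraint 3 holds since x4 + x3 = 7.
  constraint 5 holds since x1 + x5 = 7.
The rest check out directly.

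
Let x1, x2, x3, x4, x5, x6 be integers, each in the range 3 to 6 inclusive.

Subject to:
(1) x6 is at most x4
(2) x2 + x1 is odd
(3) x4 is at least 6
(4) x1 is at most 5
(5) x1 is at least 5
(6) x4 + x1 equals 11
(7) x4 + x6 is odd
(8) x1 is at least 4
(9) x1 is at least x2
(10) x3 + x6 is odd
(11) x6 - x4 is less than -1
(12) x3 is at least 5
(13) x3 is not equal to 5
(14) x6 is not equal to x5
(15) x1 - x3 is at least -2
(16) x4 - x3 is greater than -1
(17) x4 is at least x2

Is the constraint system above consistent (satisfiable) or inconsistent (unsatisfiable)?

Satisfiable

One satisfying assignment is x1 = 5, x2 = 4, x3 = 6, x4 = 6, x5 = 6, x6 = 3.
For the less obvious constraints — constraint 6: x4 + x1 = 11; constraint 11: x6 - x4 = -3; constraint 15: x1 - x3 = -1 — and the others hold by inspection.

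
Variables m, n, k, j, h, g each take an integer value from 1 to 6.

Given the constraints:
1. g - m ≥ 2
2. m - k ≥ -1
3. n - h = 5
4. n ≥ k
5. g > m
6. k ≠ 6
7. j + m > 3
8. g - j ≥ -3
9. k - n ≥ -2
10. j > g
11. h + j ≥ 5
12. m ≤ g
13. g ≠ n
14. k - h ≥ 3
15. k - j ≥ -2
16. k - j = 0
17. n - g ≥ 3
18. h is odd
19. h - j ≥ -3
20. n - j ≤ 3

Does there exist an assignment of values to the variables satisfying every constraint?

Unsatisfiable

Constraints 1, 2, 14, 17, 19, and 20 give k − h ≥ 3, h − j ≥ -3, j − n ≥ -3, n − g ≥ 3, g − m ≥ 2, m − k ≥ -1.
Adding all 6 inequalities: the left sides telescope to 0, and the right sides sum to 3 + (-3) + (-3) + 3 + 2 + (-1) = 1. So 0 ≥ 1, which is false.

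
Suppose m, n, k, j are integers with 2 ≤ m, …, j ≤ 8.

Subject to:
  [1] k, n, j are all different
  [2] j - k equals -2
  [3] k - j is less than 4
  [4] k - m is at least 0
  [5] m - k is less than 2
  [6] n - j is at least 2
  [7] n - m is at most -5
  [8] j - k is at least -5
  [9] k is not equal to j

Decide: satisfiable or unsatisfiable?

Unsatisfiable

Constraints 4, 6, 7, and 8 give j − k ≥ -5, k − m ≥ 0, m − n ≥ 5, n − j ≥ 2.
Adding all 4 inequalities: the left sides telescope to 0, and the right sides sum to (-5) + 0 + 5 + 2 = 2. So 0 ≥ 2, which is false.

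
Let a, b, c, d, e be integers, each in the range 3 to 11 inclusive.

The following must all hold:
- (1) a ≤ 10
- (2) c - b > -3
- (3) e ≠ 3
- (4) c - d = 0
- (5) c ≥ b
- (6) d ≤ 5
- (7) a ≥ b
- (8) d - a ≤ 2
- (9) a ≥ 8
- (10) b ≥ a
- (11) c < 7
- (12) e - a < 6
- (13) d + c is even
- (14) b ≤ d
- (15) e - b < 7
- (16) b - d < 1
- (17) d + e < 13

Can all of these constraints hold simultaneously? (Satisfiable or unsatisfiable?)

From constraints 9 and 10: b ≥ a and a ≥ 8, so b ≥ 8. From constraints 6 and 14: b ≤ d and d ≤ 5, so b ≤ 5. But 5 < 8, so no value of b works.

Unsatisfiable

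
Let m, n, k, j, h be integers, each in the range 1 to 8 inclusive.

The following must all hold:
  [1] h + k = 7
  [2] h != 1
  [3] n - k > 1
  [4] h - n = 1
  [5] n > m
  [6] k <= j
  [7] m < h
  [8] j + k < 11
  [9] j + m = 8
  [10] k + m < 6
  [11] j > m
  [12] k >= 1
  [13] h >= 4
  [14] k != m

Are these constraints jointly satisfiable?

The assignment m = 1, n = 4, k = 2, j = 7, h = 5 works:
  constraint 1 holds since h + k = 7.
  constraint 3 holds since n - k = 2.
The rest check out directly.

Satisfiable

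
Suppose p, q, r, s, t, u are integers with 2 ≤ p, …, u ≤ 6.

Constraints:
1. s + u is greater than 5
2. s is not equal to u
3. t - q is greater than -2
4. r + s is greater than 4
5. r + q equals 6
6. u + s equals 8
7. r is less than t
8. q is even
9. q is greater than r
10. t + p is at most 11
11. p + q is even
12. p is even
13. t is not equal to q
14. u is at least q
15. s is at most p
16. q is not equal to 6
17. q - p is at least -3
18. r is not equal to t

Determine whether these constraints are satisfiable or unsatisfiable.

Try p = 6, q = 4, r = 2, s = 3, t = 3, u = 5.
Check constraint 1: s + u = 8; constraint 3: t - q = -1. The remaining constraints are straightforward to verify.

Satisfiable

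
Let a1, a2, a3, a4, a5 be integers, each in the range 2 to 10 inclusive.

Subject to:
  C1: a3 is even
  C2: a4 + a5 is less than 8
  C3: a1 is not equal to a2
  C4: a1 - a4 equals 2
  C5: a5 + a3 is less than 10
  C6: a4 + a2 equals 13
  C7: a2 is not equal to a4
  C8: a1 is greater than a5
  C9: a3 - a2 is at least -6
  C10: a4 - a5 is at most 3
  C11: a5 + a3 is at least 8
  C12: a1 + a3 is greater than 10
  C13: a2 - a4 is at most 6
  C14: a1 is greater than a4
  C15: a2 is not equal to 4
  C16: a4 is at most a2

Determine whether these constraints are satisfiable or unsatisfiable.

One satisfying assignment is a1 = 6, a2 = 9, a3 = 6, a4 = 4, a5 = 3.
For the less obvious constraints — constraint 2: a4 + a5 = 7; constraint 4: a1 - a4 = 2; constraint 5: a5 + a3 = 9 — and the others hold by inspection.

Satisfiable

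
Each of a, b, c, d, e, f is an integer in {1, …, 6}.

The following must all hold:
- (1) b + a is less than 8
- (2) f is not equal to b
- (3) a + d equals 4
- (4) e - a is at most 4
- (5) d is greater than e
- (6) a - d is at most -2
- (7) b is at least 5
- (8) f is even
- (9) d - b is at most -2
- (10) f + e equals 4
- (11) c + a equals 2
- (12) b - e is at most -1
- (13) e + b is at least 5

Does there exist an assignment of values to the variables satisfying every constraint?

Constraints 4, 6, 9, and 12 give d − a ≥ 2, a − e ≥ -4, e − b ≥ 1, b − d ≥ 2.
Adding all 4 inequalities: the left sides telescope to 0, and the right sides sum to 2 + (-4) + 1 + 2 = 1. So 0 ≥ 1, which is false.

Unsatisfiable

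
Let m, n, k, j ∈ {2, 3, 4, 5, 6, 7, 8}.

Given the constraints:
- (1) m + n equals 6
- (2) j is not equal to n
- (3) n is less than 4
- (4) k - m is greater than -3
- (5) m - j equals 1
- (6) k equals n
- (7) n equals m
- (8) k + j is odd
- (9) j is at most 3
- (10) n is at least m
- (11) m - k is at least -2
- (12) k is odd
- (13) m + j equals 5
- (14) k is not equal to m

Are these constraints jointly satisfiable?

From constraints 6 and 7, k = n = m, so k = m. But constraint 14 says k ≠ m. Contradiction.

Unsatisfiable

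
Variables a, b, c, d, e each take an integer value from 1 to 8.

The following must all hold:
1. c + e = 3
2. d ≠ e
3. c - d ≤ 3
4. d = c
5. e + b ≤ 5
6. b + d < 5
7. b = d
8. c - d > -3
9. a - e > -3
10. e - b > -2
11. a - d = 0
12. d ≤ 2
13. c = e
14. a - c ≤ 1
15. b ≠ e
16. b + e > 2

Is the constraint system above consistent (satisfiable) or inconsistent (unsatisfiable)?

From constraints 4, 7, and 13, b = d = c = e, so b = e. But constraint 15 says b ≠ e. Contradiction.

Unsatisfiable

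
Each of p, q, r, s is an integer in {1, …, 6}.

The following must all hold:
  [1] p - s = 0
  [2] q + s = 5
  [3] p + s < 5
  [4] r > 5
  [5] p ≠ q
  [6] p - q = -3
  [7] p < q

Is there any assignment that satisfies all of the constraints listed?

Satisfiable

Setting (p, q, r, s) = (1, 4, 6, 1) satisfies everything: constraint 1: p - s = 0; constraint 2: q + s = 5; constraint 3: p + s = 2, and the others follow.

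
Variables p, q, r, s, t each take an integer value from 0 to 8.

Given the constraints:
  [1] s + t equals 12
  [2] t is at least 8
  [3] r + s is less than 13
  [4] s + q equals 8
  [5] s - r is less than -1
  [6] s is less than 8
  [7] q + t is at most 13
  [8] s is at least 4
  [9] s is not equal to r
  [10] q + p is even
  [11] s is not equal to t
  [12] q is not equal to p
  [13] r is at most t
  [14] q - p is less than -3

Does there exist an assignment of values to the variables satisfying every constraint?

Satisfiable

Try p = 8, q = 4, r = 8, s = 4, t = 8.
Check constraint 1: s + t = 12; constraint 3: r + s = 12. The remaining constraints are straightforward to verify.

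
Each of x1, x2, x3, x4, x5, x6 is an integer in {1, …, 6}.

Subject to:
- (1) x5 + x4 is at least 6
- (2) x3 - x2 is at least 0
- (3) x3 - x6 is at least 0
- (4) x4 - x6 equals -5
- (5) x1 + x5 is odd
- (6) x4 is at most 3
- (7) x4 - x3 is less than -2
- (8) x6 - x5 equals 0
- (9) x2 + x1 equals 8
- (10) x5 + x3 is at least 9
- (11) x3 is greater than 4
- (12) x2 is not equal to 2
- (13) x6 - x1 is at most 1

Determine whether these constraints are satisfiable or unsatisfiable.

Try x1 = 5, x2 = 3, x3 = 6, x4 = 1, x5 = 6, x6 = 6.
Check constraint 1: x5 + x4 = 7; constraint 2: x3 - x2 = 3. The remaining constraints are straightforward to verify.

Satisfiable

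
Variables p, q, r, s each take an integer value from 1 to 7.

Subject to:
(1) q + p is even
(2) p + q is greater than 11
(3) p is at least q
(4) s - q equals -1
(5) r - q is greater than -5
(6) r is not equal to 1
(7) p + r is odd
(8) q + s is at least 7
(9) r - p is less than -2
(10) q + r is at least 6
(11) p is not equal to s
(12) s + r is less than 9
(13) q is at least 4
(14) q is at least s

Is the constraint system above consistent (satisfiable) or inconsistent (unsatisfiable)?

Satisfiable

Setting (p, q, r, s) = (7, 5, 2, 4) satisfies everything: constraint 2: p + q = 12; constraint 4: s - q = -1; constraint 5: r - q = -3, and the others follow.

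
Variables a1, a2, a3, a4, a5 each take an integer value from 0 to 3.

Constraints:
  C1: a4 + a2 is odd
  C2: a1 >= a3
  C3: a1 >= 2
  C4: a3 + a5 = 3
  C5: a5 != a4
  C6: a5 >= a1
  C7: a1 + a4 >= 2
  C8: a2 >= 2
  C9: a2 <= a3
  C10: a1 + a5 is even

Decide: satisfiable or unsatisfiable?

From constraints 8 and 9: a3 ≥ a2 ≥ 2. From constraints 3 and 6: a5 ≥ a1 ≥ 2. Hence a3 + a5 ≥ 4. But constraint 4 requires a3 + a5 = 3, and 3 < 4. Contradiction.

Unsatisfiable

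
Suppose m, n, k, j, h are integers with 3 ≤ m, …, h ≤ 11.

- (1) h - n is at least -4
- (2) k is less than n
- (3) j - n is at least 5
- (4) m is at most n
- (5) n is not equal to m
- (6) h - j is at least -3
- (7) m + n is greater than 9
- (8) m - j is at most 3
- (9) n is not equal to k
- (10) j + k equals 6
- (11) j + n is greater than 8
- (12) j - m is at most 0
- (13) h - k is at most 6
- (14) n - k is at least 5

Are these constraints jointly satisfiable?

Constraints 3, 6, 13, and 14 give n − k ≥ 5, k − h ≥ -6, h − j ≥ -3, j − n ≥ 5.
Adding all 4 inequalities: the left sides telescope to 0, and the right sides sum to 5 + (-6) + (-3) + 5 = 1. So 0 ≥ 1, which is false.

Unsatisfiable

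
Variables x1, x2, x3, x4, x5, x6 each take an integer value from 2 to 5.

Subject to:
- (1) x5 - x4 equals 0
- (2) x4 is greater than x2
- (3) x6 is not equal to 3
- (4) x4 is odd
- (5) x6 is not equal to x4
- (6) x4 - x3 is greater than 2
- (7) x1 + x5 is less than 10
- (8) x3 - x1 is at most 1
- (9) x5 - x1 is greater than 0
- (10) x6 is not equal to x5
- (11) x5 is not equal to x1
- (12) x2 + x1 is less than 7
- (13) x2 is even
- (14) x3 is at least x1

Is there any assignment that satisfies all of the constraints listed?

One satisfying assignment is x1 = 2, x2 = 2, x3 = 2, x4 = 5, x5 = 5, x6 = 2.
For the less obvious constraints — constraint 1: x5 - x4 = 0; constraint 6: x4 - x3 = 3 — and the others hold by inspection.

Satisfiable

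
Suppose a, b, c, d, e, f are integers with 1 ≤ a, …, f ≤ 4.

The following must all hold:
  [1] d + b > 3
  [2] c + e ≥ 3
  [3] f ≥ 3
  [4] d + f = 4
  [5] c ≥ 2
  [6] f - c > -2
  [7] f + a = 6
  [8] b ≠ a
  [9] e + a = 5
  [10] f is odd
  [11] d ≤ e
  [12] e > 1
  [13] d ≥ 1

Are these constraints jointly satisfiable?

Setting (a, b, c, d, e, f) = (3, 4, 4, 1, 2, 3) satisfies everything: constraint 1: d + b = 5; constraint 2: c + e = 6, and the others follow.

Satisfiable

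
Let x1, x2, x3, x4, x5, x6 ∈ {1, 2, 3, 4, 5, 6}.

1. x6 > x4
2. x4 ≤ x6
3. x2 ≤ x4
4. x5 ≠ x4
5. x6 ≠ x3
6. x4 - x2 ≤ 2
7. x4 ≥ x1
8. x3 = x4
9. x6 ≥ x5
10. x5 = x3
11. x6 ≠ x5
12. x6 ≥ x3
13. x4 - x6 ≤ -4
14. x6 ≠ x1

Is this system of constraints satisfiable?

From constraints 8 and 10, x5 = x3 = x4, so x5 = x4. But constraint 4 says x5 ≠ x4. Contradiction.

Unsatisfiable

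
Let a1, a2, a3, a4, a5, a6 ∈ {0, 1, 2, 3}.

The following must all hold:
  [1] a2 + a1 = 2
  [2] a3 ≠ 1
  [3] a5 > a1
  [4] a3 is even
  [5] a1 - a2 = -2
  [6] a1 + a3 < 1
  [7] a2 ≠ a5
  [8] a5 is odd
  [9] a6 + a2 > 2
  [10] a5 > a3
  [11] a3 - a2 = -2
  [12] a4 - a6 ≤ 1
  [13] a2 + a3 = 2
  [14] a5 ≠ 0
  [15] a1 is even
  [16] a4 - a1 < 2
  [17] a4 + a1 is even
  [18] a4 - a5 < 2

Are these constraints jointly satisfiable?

One satisfying assignment is a1 = 0, a2 = 2, a3 = 0, a4 = 0, a5 = 1, a6 = 1.
For the less obvious constraints — constraint 1: a2 + a1 = 2; constraint 5: a1 - a2 = -2 — and the others hold by inspection.

Satisfiable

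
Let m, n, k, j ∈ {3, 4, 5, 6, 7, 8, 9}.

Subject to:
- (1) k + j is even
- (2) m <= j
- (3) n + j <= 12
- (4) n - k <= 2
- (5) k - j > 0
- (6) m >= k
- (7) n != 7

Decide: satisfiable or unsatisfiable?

Unsatisfiable

Constraints 2, 5, and 6 give k ≤ m, m ≤ j, j < k. Chaining: k ≤ m ≤ j < k, which forces k < k — impossible.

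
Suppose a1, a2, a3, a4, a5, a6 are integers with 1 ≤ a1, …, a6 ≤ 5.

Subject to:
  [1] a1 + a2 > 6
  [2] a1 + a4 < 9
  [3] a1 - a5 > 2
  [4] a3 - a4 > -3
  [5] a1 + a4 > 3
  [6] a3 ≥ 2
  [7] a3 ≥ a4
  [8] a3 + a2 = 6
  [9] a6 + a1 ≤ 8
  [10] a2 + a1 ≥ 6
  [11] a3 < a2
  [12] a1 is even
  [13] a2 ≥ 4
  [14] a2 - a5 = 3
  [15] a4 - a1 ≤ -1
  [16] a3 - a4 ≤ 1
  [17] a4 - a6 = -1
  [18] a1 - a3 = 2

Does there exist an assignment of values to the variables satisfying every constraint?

Satisfiable

One satisfying assignment is a1 = 4, a2 = 4, a3 = 2, a4 = 2, a5 = 1, a6 = 3.
For the less obvious constraints — constraint 1: a1 + a2 = 8; constraint 2: a1 + a4 = 6 — and the others hold by inspection.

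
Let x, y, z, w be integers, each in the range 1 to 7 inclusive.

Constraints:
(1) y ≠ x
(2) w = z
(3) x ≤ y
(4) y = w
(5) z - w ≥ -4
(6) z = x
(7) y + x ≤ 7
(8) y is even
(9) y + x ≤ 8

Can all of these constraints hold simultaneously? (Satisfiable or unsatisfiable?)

From constraints 2, 4, and 6, y = w = z = x, so y = x. But constraint 1 says y ≠ x. Contradiction.

Unsatisfiable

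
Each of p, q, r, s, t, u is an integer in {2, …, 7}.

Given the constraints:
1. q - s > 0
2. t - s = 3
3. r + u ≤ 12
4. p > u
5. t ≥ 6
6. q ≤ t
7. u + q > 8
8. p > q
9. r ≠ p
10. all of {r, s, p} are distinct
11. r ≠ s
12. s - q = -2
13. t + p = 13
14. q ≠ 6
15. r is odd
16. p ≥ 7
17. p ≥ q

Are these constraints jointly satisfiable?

Satisfiable

Try p = 7, q = 5, r = 5, s = 3, t = 6, u = 5.
Check constraint 1: q - s = 2; constraint 2: t - s = 3. The remaining constraints are straightforward to verify.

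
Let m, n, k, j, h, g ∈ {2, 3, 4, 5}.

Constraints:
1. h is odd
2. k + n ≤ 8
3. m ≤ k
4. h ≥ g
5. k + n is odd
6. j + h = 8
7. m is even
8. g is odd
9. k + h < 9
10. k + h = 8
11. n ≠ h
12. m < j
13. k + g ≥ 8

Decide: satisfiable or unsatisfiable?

Satisfiable

The assignment m = 2, n = 4, k = 3, j = 3, h = 5, g = 5 works:
  constraint 2 holds since k + n = 7.
  constraint 6 holds since j + h = 8.
The rest check out directly.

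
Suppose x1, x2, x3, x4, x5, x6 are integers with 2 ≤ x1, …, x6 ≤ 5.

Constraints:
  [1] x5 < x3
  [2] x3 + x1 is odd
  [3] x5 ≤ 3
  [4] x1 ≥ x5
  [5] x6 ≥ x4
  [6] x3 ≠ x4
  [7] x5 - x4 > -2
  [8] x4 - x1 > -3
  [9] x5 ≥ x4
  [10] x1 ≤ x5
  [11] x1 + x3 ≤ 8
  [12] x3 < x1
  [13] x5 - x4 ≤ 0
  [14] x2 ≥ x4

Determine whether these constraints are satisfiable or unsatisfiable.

Constraints 1, 10, and 12 give x3 < x1, x1 ≤ x5, x5 < x3. Chaining: x3 < x1 ≤ x5 < x3, which forces x3 < x3 — impossible.

Unsatisfiable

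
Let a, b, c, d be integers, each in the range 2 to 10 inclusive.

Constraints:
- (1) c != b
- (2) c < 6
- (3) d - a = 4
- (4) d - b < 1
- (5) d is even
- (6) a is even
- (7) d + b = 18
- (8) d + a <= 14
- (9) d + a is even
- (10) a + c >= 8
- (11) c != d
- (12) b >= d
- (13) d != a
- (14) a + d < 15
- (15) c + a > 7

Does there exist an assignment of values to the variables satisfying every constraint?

Satisfiable

Take a = 4, b = 10, c = 5, d = 8. Then constraint 3: d - a = 4; constraint 4: d - b = -2, and every other listed constraint is also met.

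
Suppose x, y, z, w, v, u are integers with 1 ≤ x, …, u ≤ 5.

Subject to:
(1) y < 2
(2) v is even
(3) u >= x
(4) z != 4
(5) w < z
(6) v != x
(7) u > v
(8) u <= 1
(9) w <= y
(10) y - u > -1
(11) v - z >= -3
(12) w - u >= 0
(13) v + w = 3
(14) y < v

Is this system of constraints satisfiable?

Unsatisfiable

Constraints 7, 9, 12, and 14 give u ≤ w, w ≤ y, y < v, v < u. Chaining: u ≤ w ≤ y < v < u, which forces u < u — impossible.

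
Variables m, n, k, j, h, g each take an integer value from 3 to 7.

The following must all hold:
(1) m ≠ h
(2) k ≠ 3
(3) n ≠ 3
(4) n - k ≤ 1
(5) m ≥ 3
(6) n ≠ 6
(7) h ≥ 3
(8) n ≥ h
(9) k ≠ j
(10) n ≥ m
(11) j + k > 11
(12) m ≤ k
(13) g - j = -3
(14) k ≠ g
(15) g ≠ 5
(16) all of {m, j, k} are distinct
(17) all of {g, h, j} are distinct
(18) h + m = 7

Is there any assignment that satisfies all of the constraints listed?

Setting (m, n, k, j, h, g) = (4, 5, 5, 7, 3, 4) satisfies everything: constraint 4: n - k = 0; constraint 11: j + k = 12, and the others follow.

Satisfiable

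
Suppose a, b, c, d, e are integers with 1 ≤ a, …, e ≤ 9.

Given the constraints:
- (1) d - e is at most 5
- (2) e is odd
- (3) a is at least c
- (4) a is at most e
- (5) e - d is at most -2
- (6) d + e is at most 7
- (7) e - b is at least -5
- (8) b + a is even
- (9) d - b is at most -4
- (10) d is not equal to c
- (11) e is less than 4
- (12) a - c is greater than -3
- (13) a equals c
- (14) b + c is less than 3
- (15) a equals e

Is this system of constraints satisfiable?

Constraints 5, 7, and 9 give e − b ≥ -5, b − d ≥ 4, d − e ≥ 2.
Adding all 3 inequalities: the left sides telescope to 0, and the right sides sum to (-5) + 4 + 2 = 1. So 0 ≥ 1, which is false.

Unsatisfiable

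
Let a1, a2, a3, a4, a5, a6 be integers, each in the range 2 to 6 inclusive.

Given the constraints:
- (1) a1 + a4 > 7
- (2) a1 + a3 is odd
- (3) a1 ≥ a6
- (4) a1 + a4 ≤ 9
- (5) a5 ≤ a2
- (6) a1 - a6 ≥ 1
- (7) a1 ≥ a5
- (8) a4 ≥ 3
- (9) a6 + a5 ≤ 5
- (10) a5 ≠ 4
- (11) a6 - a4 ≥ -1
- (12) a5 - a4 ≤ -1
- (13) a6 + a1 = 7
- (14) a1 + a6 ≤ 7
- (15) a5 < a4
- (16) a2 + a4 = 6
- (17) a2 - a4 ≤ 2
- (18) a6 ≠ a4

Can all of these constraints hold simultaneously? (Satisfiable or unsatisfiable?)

Try a1 = 5, a2 = 3, a3 = 2, a4 = 3, a5 = 2, a6 = 2.
Check constraint 1: a1 + a4 = 8; constraint 4: a1 + a4 = 8; constraint 6: a1 - a6 = 3. The remaining constraints are straightforward to verify.

Satisfiable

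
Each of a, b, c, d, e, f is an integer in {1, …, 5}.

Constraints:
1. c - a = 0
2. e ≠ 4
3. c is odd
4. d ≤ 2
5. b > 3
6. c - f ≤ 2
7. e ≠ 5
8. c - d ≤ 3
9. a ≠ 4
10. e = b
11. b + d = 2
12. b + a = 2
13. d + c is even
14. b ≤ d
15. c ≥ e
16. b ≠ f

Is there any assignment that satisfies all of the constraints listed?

From constraint 5: b ≥ 4. From constraints 4 and 14: b ≤ d and d ≤ 2, so b ≤ 2. But 2 < 4, so no value of b works.

Unsatisfiable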